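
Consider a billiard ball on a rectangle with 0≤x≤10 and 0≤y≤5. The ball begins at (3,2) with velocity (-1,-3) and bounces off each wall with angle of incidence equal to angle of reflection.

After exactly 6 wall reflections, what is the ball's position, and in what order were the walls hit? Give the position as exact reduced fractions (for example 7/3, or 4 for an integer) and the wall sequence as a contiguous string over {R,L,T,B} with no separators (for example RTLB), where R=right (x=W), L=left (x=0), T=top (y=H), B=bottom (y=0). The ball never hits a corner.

1. t=2/3 → B at (7/3,0); v=(-1,3)
2. t=5/3 → T at (2/3,5); v=(-1,-3)
3. t=2/3 → L at (0,3); v=(1,-3)
4. t=1 → B at (1,0); v=(1,3)
5. t=5/3 → T at (8/3,5); v=(1,-3)
6. t=5/3 → B at (13/3,0); v=(1,3)

Final position: (13/3,0)
Wall sequence: BTLBTB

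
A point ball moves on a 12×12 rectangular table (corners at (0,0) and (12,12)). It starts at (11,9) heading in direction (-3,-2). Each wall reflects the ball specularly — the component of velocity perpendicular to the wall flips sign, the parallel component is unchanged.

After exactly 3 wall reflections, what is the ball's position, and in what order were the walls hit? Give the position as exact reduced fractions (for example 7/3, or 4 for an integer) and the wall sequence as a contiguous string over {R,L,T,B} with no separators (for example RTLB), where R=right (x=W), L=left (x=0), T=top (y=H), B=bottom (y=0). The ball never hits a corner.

1. t=11/3 → L at (0,5/3); v=(3,-2)
2. t=5/6 → B at (5/2,0); v=(3,2)
3. t=19/6 → R at (12,19/3); v=(-3,2)

Final position: (12,19/3)
Wall sequence: LBR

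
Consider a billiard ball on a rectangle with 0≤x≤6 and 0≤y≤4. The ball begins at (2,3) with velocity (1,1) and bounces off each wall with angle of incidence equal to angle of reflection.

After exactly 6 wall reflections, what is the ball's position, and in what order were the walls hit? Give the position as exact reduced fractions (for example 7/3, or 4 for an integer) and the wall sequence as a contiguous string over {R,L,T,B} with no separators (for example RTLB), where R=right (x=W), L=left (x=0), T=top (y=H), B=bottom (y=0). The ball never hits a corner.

1. t=1 → T at (3,4); v=(1,-1)
2. t=3 → R at (6,1); v=(-1,-1)
3. t=1 → B at (5,0); v=(-1,1)
4. t=4 → T at (1,4); v=(-1,-1)
5. t=1 → L at (0,3); v=(1,-1)
6. t=3 → B at (3,0); v=(1,1)

Final position: (3,0)
Wall sequence: TRBTLB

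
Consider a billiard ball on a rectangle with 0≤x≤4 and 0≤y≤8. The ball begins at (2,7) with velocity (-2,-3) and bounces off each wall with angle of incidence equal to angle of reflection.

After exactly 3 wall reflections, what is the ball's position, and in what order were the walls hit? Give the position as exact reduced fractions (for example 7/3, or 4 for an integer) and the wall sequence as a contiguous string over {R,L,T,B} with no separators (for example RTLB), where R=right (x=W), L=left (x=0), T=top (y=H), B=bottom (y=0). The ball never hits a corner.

1. t=1 → L at (0,4); v=(2,-3)
2. t=4/3 → B at (8/3,0); v=(2,3)
3. t=2/3 → R at (4,2); v=(-2,3)

Final position: (4,2)
Wall sequence: LBR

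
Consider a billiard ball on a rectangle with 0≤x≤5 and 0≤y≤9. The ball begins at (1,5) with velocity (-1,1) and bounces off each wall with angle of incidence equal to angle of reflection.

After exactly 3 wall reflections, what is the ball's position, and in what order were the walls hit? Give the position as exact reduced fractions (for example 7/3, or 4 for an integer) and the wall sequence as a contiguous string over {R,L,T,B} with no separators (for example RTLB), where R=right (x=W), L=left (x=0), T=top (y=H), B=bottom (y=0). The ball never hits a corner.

Final position: (5,7)
Wall sequence: LTR

1. t=1 → L at (0,6); v=(1,1)
2. t=3 → T at (3,9); v=(1,-1)
3. t=2 → R at (5,7); v=(-1,-1)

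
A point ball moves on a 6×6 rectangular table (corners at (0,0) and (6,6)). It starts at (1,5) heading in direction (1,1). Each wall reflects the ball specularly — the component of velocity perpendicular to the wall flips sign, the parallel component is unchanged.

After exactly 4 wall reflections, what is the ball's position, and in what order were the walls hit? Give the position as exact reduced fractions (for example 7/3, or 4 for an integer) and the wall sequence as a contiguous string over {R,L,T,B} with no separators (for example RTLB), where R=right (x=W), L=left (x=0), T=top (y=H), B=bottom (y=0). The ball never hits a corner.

1. t=1 → T at (2,6); v=(1,-1)
2. t=4 → R at (6,2); v=(-1,-1)
3. t=2 → B at (4,0); v=(-1,1)
4. t=4 → L at (0,4); v=(1,1)

Final position: (0,4)
Wall sequence: TRBL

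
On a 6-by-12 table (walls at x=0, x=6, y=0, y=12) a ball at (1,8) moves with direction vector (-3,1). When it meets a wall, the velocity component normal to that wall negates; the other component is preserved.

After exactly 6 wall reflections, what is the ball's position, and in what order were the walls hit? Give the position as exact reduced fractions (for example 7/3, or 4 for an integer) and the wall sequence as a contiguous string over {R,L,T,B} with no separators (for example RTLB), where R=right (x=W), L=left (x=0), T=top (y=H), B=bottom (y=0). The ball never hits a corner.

1. t=1/3 → L at (0,25/3); v=(3,1)
2. t=2 → R at (6,31/3); v=(-3,1)
3. t=5/3 → T at (1,12); v=(-3,-1)
4. t=1/3 → L at (0,35/3); v=(3,-1)
5. t=2 → R at (6,29/3); v=(-3,-1)
6. t=2 → L at (0,23/3); v=(3,-1)

Final position: (0,23/3)
Wall sequence: LRTLRL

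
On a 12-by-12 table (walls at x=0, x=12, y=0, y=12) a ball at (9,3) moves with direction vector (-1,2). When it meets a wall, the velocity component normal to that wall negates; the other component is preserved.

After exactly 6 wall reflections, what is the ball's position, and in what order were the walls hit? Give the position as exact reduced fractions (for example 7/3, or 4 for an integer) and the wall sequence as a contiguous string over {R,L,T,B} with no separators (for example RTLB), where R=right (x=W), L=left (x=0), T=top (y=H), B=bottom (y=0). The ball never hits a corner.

1. t=9/2 → T at (9/2,12); v=(-1,-2)
2. t=9/2 → L at (0,3); v=(1,-2)
3. t=3/2 → B at (3/2,0); v=(1,2)
4. t=6 → T at (15/2,12); v=(1,-2)
5. t=9/2 → R at (12,3); v=(-1,-2)
6. t=3/2 → B at (21/2,0); v=(-1,2)

Final position: (21/2,0)
Wall sequence: TLBTRB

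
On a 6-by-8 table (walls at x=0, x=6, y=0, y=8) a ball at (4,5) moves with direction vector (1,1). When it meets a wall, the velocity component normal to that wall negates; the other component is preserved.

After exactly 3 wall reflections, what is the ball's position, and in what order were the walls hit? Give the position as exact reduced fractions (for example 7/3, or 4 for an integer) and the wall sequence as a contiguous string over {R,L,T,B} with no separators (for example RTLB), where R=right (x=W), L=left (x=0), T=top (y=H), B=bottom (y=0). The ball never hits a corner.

1. t=2 → R at (6,7); v=(-1,1)
2. t=1 → T at (5,8); v=(-1,-1)
3. t=5 → L at (0,3); v=(1,-1)

Final position: (0,3)
Wall sequence: RTL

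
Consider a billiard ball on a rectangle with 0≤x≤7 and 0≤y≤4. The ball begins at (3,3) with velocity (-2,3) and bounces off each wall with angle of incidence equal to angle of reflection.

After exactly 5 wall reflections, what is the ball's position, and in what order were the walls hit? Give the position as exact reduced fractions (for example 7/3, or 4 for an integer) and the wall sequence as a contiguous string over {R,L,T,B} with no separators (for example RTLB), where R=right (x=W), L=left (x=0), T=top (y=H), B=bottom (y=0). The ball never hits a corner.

1. t=1/3 → T at (7/3,4); v=(-2,-3)
2. t=7/6 → L at (0,1/2); v=(2,-3)
3. t=1/6 → B at (1/3,0); v=(2,3)
4. t=4/3 → T at (3,4); v=(2,-3)
5. t=4/3 → B at (17/3,0); v=(2,3)

Final position: (17/3,0)
Wall sequence: TLBTB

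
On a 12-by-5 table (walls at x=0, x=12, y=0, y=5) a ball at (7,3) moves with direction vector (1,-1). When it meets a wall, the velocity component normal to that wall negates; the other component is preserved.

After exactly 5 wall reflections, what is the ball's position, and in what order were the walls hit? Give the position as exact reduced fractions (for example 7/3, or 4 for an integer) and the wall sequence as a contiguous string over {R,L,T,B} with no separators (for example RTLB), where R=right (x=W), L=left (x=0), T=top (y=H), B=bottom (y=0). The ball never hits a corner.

Final position: (0,4)
Wall sequence: BRTBL

1. t=3 → B at (10,0); v=(1,1)
2. t=2 → R at (12,2); v=(-1,1)
3. t=3 → T at (9,5); v=(-1,-1)
4. t=5 → B at (4,0); v=(-1,1)
5. t=4 → L at (0,4); v=(1,1)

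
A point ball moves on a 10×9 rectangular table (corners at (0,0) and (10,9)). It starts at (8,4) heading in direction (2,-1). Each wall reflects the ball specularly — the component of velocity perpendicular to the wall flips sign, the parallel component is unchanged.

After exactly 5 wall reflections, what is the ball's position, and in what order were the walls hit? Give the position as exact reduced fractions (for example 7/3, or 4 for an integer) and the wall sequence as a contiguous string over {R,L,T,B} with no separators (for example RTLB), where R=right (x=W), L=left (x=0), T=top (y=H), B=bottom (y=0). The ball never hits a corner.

1. t=1 → R at (10,3); v=(-2,-1)
2. t=3 → B at (4,0); v=(-2,1)
3. t=2 → L at (0,2); v=(2,1)
4. t=5 → R at (10,7); v=(-2,1)
5. t=2 → T at (6,9); v=(-2,-1)

Final position: (6,9)
Wall sequence: RBLRT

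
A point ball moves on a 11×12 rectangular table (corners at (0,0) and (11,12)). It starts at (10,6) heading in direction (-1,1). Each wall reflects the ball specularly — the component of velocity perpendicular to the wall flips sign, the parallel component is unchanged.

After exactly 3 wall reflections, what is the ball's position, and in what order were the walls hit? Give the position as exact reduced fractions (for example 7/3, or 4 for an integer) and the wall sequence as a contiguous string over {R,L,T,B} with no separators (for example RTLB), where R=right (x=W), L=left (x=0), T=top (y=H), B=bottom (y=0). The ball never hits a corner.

Final position: (8,0)
Wall sequence: TLB

1. t=6 → T at (4,12); v=(-1,-1)
2. t=4 → L at (0,8); v=(1,-1)
3. t=8 → B at (8,0); v=(1,1)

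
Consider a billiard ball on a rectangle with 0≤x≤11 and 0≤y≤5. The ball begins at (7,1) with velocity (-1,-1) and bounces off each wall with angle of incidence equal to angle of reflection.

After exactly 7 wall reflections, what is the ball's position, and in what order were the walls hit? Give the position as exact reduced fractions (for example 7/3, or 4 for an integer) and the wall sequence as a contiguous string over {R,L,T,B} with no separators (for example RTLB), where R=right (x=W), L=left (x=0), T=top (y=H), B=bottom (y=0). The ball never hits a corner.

1. t=1 → B at (6,0); v=(-1,1)
2. t=5 → T at (1,5); v=(-1,-1)
3. t=1 → L at (0,4); v=(1,-1)
4. t=4 → B at (4,0); v=(1,1)
5. t=5 → T at (9,5); v=(1,-1)
6. t=2 → R at (11,3); v=(-1,-1)
7. t=3 → B at (8,0); v=(-1,1)

Final position: (8,0)
Wall sequence: BTLBTRB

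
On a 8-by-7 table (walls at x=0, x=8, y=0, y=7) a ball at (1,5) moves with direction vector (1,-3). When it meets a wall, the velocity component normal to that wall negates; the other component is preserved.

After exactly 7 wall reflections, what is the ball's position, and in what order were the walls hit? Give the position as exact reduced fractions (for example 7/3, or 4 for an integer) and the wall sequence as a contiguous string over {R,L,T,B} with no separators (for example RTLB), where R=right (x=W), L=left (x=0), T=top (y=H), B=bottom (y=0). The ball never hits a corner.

Final position: (5/3,7)
Wall sequence: BTBRTBT

1. t=5/3 → B at (8/3,0); v=(1,3)
2. t=7/3 → T at (5,7); v=(1,-3)
3. t=7/3 → B at (22/3,0); v=(1,3)
4. t=2/3 → R at (8,2); v=(-1,3)
5. t=5/3 → T at (19/3,7); v=(-1,-3)
6. t=7/3 → B at (4,0); v=(-1,3)
7. t=7/3 → T at (5/3,7); v=(-1,-3)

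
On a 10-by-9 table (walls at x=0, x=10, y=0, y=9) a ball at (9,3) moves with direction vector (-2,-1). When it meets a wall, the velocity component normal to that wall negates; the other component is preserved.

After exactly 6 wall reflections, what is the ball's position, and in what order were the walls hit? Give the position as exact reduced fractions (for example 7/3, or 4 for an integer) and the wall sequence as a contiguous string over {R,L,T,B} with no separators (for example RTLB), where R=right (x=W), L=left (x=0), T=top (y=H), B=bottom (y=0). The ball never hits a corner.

Final position: (10,3/2)
Wall sequence: BLRTLR

1. t=3 → B at (3,0); v=(-2,1)
2. t=3/2 → L at (0,3/2); v=(2,1)
3. t=5 → R at (10,13/2); v=(-2,1)
4. t=5/2 → T at (5,9); v=(-2,-1)
5. t=5/2 → L at (0,13/2); v=(2,-1)
6. t=5 → R at (10,3/2); v=(-2,-1)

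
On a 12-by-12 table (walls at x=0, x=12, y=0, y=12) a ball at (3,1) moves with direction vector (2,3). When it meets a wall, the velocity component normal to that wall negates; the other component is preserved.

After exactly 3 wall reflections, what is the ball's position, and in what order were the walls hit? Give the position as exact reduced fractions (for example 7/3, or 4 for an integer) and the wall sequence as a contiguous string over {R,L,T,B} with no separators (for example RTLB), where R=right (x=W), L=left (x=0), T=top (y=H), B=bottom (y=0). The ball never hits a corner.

1. t=11/3 → T at (31/3,12); v=(2,-3)
2. t=5/6 → R at (12,19/2); v=(-2,-3)
3. t=19/6 → B at (17/3,0); v=(-2,3)

Final position: (17/3,0)
Wall sequence: TRB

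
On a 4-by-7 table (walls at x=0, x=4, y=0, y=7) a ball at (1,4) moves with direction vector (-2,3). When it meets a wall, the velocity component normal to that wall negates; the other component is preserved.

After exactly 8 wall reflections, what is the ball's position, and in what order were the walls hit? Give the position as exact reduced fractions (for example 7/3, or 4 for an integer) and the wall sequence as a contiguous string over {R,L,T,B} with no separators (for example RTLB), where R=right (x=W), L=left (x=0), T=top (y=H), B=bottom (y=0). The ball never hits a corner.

1. t=1/2 → L at (0,11/2); v=(2,3)
2. t=1/2 → T at (1,7); v=(2,-3)
3. t=3/2 → R at (4,5/2); v=(-2,-3)
4. t=5/6 → B at (7/3,0); v=(-2,3)
5. t=7/6 → L at (0,7/2); v=(2,3)
6. t=7/6 → T at (7/3,7); v=(2,-3)
7. t=5/6 → R at (4,9/2); v=(-2,-3)
8. t=3/2 → B at (1,0); v=(-2,3)

Final position: (1,0)
Wall sequence: LTRBLTRB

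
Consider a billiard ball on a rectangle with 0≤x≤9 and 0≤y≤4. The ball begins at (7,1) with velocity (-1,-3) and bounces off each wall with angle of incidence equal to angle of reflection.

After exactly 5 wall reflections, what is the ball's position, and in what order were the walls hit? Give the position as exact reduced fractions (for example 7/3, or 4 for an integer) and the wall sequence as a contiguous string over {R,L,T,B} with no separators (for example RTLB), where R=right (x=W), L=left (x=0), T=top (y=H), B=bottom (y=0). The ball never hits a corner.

1. t=1/3 → B at (20/3,0); v=(-1,3)
2. t=4/3 → T at (16/3,4); v=(-1,-3)
3. t=4/3 → B at (4,0); v=(-1,3)
4. t=4/3 → T at (8/3,4); v=(-1,-3)
5. t=4/3 → B at (4/3,0); v=(-1,3)

Final position: (4/3,0)
Wall sequence: BTBTB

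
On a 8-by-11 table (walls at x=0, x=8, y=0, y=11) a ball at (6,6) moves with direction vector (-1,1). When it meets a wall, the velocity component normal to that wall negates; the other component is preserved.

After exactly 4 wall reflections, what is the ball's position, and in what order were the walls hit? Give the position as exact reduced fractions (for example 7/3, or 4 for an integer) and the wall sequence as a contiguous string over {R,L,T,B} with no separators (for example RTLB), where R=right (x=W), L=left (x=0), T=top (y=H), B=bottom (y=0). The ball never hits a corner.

Final position: (6,0)
Wall sequence: TLRB

1. t=5 → T at (1,11); v=(-1,-1)
2. t=1 → L at (0,10); v=(1,-1)
3. t=8 → R at (8,2); v=(-1,-1)
4. t=2 → B at (6,0); v=(-1,1)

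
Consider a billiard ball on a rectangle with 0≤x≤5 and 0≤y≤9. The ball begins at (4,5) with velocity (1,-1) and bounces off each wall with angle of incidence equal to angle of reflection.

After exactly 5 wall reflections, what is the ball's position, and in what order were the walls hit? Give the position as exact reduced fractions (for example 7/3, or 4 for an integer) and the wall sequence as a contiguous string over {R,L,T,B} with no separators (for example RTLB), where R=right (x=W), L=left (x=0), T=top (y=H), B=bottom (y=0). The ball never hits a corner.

Final position: (2,9)
Wall sequence: RBLRT

1. t=1 → R at (5,4); v=(-1,-1)
2. t=4 → B at (1,0); v=(-1,1)
3. t=1 → L at (0,1); v=(1,1)
4. t=5 → R at (5,6); v=(-1,1)
5. t=3 → T at (2,9); v=(-1,-1)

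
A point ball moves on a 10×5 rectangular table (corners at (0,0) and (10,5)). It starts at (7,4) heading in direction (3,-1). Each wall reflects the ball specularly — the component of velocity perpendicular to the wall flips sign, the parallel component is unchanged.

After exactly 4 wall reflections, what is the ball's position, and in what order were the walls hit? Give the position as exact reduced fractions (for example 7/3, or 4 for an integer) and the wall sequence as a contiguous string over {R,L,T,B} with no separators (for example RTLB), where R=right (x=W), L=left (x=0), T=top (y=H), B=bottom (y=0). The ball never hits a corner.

1. t=1 → R at (10,3); v=(-3,-1)
2. t=3 → B at (1,0); v=(-3,1)
3. t=1/3 → L at (0,1/3); v=(3,1)
4. t=10/3 → R at (10,11/3); v=(-3,1)

Final position: (10,11/3)
Wall sequence: RBLR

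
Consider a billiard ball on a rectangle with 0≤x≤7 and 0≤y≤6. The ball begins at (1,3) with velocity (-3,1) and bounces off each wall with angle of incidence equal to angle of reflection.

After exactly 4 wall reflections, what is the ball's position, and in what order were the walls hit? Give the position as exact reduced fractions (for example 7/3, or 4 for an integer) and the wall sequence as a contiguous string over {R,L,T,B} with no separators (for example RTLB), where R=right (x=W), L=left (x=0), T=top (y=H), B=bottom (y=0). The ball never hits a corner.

1. t=1/3 → L at (0,10/3); v=(3,1)
2. t=7/3 → R at (7,17/3); v=(-3,1)
3. t=1/3 → T at (6,6); v=(-3,-1)
4. t=2 → L at (0,4); v=(3,-1)

Final position: (0,4)
Wall sequence: LRTL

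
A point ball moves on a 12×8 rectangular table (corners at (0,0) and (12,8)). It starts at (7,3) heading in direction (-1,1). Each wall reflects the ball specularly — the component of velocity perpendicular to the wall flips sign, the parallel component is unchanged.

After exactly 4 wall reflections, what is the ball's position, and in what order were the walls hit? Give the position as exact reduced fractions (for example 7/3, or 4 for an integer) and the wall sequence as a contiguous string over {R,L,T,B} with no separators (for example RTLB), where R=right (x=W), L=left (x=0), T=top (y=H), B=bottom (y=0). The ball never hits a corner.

1. t=5 → T at (2,8); v=(-1,-1)
2. t=2 → L at (0,6); v=(1,-1)
3. t=6 → B at (6,0); v=(1,1)
4. t=6 → R at (12,6); v=(-1,1)

Final position: (12,6)
Wall sequence: TLBR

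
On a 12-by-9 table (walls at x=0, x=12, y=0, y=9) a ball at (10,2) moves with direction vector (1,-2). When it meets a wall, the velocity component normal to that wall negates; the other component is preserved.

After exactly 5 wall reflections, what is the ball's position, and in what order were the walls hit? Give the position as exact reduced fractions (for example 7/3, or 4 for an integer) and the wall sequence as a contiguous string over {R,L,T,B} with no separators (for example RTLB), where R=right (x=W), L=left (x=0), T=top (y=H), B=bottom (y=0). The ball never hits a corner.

Final position: (0,8)
Wall sequence: BRTBL

1. t=1 → B at (11,0); v=(1,2)
2. t=1 → R at (12,2); v=(-1,2)
3. t=7/2 → T at (17/2,9); v=(-1,-2)
4. t=9/2 → B at (4,0); v=(-1,2)
5. t=4 → L at (0,8); v=(1,2)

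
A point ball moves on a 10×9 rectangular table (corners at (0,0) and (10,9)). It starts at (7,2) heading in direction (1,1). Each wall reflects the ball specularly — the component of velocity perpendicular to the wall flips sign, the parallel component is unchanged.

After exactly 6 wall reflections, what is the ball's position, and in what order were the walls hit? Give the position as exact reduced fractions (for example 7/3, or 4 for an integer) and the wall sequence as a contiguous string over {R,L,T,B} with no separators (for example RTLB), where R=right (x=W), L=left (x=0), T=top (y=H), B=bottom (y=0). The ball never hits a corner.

Final position: (8,9)
Wall sequence: RTLBRT

1. t=3 → R at (10,5); v=(-1,1)
2. t=4 → T at (6,9); v=(-1,-1)
3. t=6 → L at (0,3); v=(1,-1)
4. t=3 → B at (3,0); v=(1,1)
5. t=7 → R at (10,7); v=(-1,1)
6. t=2 → T at (8,9); v=(-1,-1)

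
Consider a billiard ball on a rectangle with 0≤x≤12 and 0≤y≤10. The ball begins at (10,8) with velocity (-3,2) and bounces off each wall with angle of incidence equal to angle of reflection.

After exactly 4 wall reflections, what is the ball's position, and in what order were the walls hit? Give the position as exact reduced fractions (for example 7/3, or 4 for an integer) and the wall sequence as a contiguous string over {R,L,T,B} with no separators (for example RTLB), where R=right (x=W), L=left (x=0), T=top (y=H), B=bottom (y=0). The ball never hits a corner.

1. t=1 → T at (7,10); v=(-3,-2)
2. t=7/3 → L at (0,16/3); v=(3,-2)
3. t=8/3 → B at (8,0); v=(3,2)
4. t=4/3 → R at (12,8/3); v=(-3,2)

Final position: (12,8/3)
Wall sequence: TLBR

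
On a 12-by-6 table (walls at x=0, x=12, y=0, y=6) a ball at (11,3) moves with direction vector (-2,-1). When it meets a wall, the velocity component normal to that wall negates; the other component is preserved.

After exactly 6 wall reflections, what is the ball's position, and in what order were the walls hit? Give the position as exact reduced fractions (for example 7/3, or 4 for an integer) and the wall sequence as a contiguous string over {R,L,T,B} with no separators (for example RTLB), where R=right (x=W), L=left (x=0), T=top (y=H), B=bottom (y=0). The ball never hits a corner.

Final position: (0,5/2)
Wall sequence: BLTRBL

1. t=3 → B at (5,0); v=(-2,1)
2. t=5/2 → L at (0,5/2); v=(2,1)
3. t=7/2 → T at (7,6); v=(2,-1)
4. t=5/2 → R at (12,7/2); v=(-2,-1)
5. t=7/2 → B at (5,0); v=(-2,1)
6. t=5/2 → L at (0,5/2); v=(2,1)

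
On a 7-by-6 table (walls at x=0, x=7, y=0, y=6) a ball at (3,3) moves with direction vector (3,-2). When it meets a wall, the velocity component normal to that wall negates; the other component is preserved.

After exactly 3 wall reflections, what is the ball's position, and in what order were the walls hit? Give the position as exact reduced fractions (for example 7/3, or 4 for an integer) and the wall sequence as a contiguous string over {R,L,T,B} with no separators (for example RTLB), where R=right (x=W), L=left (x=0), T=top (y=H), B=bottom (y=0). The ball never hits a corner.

1. t=4/3 → R at (7,1/3); v=(-3,-2)
2. t=1/6 → B at (13/2,0); v=(-3,2)
3. t=13/6 → L at (0,13/3); v=(3,2)

Final position: (0,13/3)
Wall sequence: RBL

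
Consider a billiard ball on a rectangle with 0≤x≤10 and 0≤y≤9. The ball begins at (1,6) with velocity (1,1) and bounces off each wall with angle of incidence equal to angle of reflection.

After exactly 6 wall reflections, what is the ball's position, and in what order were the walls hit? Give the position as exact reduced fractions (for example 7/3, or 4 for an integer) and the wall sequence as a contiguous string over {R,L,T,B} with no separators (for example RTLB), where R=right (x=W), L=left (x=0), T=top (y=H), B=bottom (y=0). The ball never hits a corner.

1. t=3 → T at (4,9); v=(1,-1)
2. t=6 → R at (10,3); v=(-1,-1)
3. t=3 → B at (7,0); v=(-1,1)
4. t=7 → L at (0,7); v=(1,1)
5. t=2 → T at (2,9); v=(1,-1)
6. t=8 → R at (10,1); v=(-1,-1)

Final position: (10,1)
Wall sequence: TRBLTR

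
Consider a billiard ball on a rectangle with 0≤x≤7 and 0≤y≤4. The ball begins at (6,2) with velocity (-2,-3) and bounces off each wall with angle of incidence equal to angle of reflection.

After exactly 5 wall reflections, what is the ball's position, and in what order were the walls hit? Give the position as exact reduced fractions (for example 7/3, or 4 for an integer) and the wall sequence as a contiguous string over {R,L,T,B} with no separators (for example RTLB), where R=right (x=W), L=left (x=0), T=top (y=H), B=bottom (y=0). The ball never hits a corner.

Final position: (10/3,4)
Wall sequence: BTLBT

1. t=2/3 → B at (14/3,0); v=(-2,3)
2. t=4/3 → T at (2,4); v=(-2,-3)
3. t=1 → L at (0,1); v=(2,-3)
4. t=1/3 → B at (2/3,0); v=(2,3)
5. t=4/3 → T at (10/3,4); v=(2,-3)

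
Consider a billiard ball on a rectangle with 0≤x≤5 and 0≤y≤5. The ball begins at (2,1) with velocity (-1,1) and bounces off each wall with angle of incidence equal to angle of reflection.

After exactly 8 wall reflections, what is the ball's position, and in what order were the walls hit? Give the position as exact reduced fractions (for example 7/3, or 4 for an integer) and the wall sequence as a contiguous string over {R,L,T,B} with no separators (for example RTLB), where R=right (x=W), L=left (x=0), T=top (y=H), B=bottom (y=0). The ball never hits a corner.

Final position: (3,0)
Wall sequence: LTRBLTRB

1. t=2 → L at (0,3); v=(1,1)
2. t=2 → T at (2,5); v=(1,-1)
3. t=3 → R at (5,2); v=(-1,-1)
4. t=2 → B at (3,0); v=(-1,1)
5. t=3 → L at (0,3); v=(1,1)
6. t=2 → T at (2,5); v=(1,-1)
7. t=3 → R at (5,2); v=(-1,-1)
8. t=2 → B at (3,0); v=(-1,1)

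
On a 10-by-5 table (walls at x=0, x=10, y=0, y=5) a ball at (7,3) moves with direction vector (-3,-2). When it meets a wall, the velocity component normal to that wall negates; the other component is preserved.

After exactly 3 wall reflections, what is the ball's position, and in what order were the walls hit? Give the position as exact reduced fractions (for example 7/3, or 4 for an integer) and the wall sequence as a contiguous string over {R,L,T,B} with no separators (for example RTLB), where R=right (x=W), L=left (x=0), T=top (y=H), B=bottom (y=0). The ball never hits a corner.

1. t=3/2 → B at (5/2,0); v=(-3,2)
2. t=5/6 → L at (0,5/3); v=(3,2)
3. t=5/3 → T at (5,5); v=(3,-2)

Final position: (5,5)
Wall sequence: BLT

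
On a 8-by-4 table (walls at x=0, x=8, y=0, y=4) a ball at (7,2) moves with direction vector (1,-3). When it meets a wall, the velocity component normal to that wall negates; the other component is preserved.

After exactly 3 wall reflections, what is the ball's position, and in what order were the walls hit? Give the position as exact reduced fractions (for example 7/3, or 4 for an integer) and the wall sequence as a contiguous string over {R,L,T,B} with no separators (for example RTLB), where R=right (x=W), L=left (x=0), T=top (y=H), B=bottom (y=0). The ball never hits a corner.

Final position: (7,4)
Wall sequence: BRT

1. t=2/3 → B at (23/3,0); v=(1,3)
2. t=1/3 → R at (8,1); v=(-1,3)
3. t=1 → T at (7,4); v=(-1,-3)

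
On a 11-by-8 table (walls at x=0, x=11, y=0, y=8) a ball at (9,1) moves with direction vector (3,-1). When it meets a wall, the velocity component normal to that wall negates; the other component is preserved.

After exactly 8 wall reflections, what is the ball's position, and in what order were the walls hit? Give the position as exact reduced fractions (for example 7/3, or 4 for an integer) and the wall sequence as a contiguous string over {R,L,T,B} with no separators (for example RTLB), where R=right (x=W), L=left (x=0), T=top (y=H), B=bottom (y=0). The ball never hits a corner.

1. t=2/3 → R at (11,1/3); v=(-3,-1)
2. t=1/3 → B at (10,0); v=(-3,1)
3. t=10/3 → L at (0,10/3); v=(3,1)
4. t=11/3 → R at (11,7); v=(-3,1)
5. t=1 → T at (8,8); v=(-3,-1)
6. t=8/3 → L at (0,16/3); v=(3,-1)
7. t=11/3 → R at (11,5/3); v=(-3,-1)
8. t=5/3 → B at (6,0); v=(-3,1)

Final position: (6,0)
Wall sequence: RBLRTLRB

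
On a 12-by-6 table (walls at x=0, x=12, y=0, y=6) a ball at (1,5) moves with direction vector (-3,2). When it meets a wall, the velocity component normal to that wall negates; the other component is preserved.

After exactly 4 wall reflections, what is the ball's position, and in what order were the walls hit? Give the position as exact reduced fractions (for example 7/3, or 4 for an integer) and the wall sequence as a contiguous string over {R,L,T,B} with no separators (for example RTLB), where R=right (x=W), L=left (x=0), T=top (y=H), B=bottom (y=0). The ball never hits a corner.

1. t=1/3 → L at (0,17/3); v=(3,2)
2. t=1/6 → T at (1/2,6); v=(3,-2)
3. t=3 → B at (19/2,0); v=(3,2)
4. t=5/6 → R at (12,5/3); v=(-3,2)

Final position: (12,5/3)
Wall sequence: LTBR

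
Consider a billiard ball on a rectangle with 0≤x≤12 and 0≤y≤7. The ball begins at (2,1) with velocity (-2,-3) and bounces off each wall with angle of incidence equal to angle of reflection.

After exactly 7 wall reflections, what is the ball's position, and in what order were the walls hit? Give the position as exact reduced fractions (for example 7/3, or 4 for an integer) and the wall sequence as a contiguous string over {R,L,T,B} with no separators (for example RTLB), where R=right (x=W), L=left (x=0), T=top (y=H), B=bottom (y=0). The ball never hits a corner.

1. t=1/3 → B at (4/3,0); v=(-2,3)
2. t=2/3 → L at (0,2); v=(2,3)
3. t=5/3 → T at (10/3,7); v=(2,-3)
4. t=7/3 → B at (8,0); v=(2,3)
5. t=2 → R at (12,6); v=(-2,3)
6. t=1/3 → T at (34/3,7); v=(-2,-3)
7. t=7/3 → B at (20/3,0); v=(-2,3)

Final position: (20/3,0)
Wall sequence: BLTBRTB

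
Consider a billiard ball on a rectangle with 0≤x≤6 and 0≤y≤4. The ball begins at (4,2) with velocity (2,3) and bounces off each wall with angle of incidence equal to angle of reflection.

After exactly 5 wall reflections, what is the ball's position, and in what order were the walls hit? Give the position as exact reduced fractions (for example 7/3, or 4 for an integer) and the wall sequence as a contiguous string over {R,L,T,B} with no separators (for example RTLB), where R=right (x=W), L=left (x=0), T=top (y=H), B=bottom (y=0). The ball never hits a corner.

Final position: (0,2)
Wall sequence: TRBTL

1. t=2/3 → T at (16/3,4); v=(2,-3)
2. t=1/3 → R at (6,3); v=(-2,-3)
3. t=1 → B at (4,0); v=(-2,3)
4. t=4/3 → T at (4/3,4); v=(-2,-3)
5. t=2/3 → L at (0,2); v=(2,-3)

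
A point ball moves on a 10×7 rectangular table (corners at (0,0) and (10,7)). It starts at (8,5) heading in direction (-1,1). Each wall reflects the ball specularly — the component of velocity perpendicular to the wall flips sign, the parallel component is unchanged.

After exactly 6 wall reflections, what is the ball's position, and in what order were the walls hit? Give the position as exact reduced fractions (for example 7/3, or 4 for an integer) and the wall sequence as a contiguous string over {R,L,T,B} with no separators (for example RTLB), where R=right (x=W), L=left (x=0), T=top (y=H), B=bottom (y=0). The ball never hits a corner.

1. t=2 → T at (6,7); v=(-1,-1)
2. t=6 → L at (0,1); v=(1,-1)
3. t=1 → B at (1,0); v=(1,1)
4. t=7 → T at (8,7); v=(1,-1)
5. t=2 → R at (10,5); v=(-1,-1)
6. t=5 → B at (5,0); v=(-1,1)

Final position: (5,0)
Wall sequence: TLBTRB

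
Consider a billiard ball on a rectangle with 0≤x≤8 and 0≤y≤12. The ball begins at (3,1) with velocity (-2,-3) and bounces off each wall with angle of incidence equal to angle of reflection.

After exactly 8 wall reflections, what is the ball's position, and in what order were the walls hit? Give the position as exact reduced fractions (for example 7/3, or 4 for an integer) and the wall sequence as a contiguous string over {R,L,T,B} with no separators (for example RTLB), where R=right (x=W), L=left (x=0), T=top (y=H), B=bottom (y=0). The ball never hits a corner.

Final position: (8,17/2)
Wall sequence: BLTRBLTR

1. t=1/3 → B at (7/3,0); v=(-2,3)
2. t=7/6 → L at (0,7/2); v=(2,3)
3. t=17/6 → T at (17/3,12); v=(2,-3)
4. t=7/6 → R at (8,17/2); v=(-2,-3)
5. t=17/6 → B at (7/3,0); v=(-2,3)
6. t=7/6 → L at (0,7/2); v=(2,3)
7. t=17/6 → T at (17/3,12); v=(2,-3)
8. t=7/6 → R at (8,17/2); v=(-2,-3)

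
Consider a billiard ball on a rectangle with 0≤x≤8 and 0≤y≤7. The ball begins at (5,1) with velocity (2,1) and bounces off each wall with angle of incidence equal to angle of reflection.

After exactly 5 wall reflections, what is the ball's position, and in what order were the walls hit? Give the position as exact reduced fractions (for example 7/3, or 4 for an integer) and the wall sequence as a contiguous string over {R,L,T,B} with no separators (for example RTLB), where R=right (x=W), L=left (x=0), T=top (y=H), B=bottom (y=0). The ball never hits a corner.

Final position: (1,0)
Wall sequence: RLTRB

1. t=3/2 → R at (8,5/2); v=(-2,1)
2. t=4 → L at (0,13/2); v=(2,1)
3. t=1/2 → T at (1,7); v=(2,-1)
4. t=7/2 → R at (8,7/2); v=(-2,-1)
5. t=7/2 → B at (1,0); v=(-2,1)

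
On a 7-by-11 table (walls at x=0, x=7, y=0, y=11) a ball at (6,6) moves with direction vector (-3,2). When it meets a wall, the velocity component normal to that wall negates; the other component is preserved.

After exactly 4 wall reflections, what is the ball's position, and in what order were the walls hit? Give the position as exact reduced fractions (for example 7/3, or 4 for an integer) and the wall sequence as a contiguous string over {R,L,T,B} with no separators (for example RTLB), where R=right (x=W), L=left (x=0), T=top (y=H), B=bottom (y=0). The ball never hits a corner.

Final position: (0,8/3)
Wall sequence: LTRL

1. t=2 → L at (0,10); v=(3,2)
2. t=1/2 → T at (3/2,11); v=(3,-2)
3. t=11/6 → R at (7,22/3); v=(-3,-2)
4. t=7/3 → L at (0,8/3); v=(3,-2)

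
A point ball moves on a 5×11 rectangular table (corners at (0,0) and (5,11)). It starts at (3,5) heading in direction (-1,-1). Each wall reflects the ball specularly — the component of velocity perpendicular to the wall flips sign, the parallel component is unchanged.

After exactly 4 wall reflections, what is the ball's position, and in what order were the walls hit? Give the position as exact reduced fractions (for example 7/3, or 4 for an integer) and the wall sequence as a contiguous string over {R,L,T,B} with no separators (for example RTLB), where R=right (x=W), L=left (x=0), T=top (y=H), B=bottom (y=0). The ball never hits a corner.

Final position: (0,8)
Wall sequence: LBRL

1. t=3 → L at (0,2); v=(1,-1)
2. t=2 → B at (2,0); v=(1,1)
3. t=3 → R at (5,3); v=(-1,1)
4. t=5 → L at (0,8); v=(1,1)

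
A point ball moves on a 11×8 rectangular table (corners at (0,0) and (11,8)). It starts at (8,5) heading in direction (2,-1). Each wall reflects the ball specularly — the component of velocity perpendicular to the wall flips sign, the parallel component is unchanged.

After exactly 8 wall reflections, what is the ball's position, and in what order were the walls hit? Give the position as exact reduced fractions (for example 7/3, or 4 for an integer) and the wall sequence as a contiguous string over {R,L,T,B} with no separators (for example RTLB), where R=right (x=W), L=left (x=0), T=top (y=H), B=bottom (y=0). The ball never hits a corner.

Final position: (11,5/2)
Wall sequence: RBLRTLBR

1. t=3/2 → R at (11,7/2); v=(-2,-1)
2. t=7/2 → B at (4,0); v=(-2,1)
3. t=2 → L at (0,2); v=(2,1)
4. t=11/2 → R at (11,15/2); v=(-2,1)
5. t=1/2 → T at (10,8); v=(-2,-1)
6. t=5 → L at (0,3); v=(2,-1)
7. t=3 → B at (6,0); v=(2,1)
8. t=5/2 → R at (11,5/2); v=(-2,1)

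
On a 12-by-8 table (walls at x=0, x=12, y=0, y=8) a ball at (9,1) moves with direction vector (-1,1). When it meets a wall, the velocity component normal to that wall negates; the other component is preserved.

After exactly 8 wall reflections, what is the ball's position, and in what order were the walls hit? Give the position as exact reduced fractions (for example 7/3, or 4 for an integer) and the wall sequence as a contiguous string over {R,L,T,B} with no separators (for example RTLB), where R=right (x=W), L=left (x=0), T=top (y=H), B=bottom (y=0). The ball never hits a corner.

1. t=7 → T at (2,8); v=(-1,-1)
2. t=2 → L at (0,6); v=(1,-1)
3. t=6 → B at (6,0); v=(1,1)
4. t=6 → R at (12,6); v=(-1,1)
5. t=2 → T at (10,8); v=(-1,-1)
6. t=8 → B at (2,0); v=(-1,1)
7. t=2 → L at (0,2); v=(1,1)
8. t=6 → T at (6,8); v=(1,-1)

Final position: (6,8)
Wall sequence: TLBRTBLT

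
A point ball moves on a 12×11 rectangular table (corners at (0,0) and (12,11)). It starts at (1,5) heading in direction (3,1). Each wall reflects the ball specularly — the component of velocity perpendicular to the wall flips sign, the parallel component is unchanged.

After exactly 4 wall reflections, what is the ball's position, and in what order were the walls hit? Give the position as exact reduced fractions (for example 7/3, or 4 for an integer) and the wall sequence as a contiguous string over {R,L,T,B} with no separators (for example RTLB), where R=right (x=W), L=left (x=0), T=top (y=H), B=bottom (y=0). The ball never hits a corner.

Final position: (12,16/3)
Wall sequence: RTLR

1. t=11/3 → R at (12,26/3); v=(-3,1)
2. t=7/3 → T at (5,11); v=(-3,-1)
3. t=5/3 → L at (0,28/3); v=(3,-1)
4. t=4 → R at (12,16/3); v=(-3,-1)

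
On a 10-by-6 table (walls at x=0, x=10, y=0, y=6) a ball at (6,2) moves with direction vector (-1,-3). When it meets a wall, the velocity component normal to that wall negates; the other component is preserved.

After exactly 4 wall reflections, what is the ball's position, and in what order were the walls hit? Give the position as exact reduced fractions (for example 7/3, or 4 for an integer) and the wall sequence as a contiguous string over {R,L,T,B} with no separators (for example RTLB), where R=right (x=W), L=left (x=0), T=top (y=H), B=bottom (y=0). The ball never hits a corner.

1. t=2/3 → B at (16/3,0); v=(-1,3)
2. t=2 → T at (10/3,6); v=(-1,-3)
3. t=2 → B at (4/3,0); v=(-1,3)
4. t=4/3 → L at (0,4); v=(1,3)

Final position: (0,4)
Wall sequence: BTBL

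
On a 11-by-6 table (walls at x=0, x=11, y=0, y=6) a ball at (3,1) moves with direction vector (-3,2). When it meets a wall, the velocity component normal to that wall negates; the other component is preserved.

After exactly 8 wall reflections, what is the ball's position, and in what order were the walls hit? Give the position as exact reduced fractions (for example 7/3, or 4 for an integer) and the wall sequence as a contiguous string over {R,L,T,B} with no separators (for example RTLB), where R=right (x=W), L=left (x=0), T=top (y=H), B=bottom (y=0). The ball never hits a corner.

1. t=1 → L at (0,3); v=(3,2)
2. t=3/2 → T at (9/2,6); v=(3,-2)
3. t=13/6 → R at (11,5/3); v=(-3,-2)
4. t=5/6 → B at (17/2,0); v=(-3,2)
5. t=17/6 → L at (0,17/3); v=(3,2)
6. t=1/6 → T at (1/2,6); v=(3,-2)
7. t=3 → B at (19/2,0); v=(3,2)
8. t=1/2 → R at (11,1); v=(-3,2)

Final position: (11,1)
Wall sequence: LTRBLTBR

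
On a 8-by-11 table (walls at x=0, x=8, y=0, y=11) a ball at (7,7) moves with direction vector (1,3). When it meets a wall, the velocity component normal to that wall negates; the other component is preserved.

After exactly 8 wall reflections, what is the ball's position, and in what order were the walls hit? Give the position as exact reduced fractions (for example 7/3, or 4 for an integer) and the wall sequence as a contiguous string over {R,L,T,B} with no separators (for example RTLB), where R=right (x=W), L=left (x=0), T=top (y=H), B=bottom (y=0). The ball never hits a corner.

Final position: (8,8)
Wall sequence: RTBTLBTR

1. t=1 → R at (8,10); v=(-1,3)
2. t=1/3 → T at (23/3,11); v=(-1,-3)
3. t=11/3 → B at (4,0); v=(-1,3)
4. t=11/3 → T at (1/3,11); v=(-1,-3)
5. t=1/3 → L at (0,10); v=(1,-3)
6. t=10/3 → B at (10/3,0); v=(1,3)
7. t=11/3 → T at (7,11); v=(1,-3)
8. t=1 → R at (8,8); v=(-1,-3)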